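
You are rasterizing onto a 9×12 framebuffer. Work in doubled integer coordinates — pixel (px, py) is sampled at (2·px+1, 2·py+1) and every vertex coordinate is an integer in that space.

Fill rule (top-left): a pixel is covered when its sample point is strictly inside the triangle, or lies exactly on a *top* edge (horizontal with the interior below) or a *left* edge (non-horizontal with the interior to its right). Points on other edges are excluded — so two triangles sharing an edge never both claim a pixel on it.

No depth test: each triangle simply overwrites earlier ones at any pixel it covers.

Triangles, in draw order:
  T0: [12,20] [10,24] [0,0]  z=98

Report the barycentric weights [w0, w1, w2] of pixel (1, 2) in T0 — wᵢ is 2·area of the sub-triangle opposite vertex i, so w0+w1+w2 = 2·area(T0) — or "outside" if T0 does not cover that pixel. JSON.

T0:
  2·area = 88
  edge (12, 20)→(10, 24): d=(-2,4) right/bottom  bias=-1
  edge (10, 24)→(0, 0): d=(-10,-24) top-left  bias=+0
  edge (0, 0)→(12, 20): d=(12,20) right/bottom  bias=-1
    (1,2)@(3, 5): e=[66,22,0] → ·  [on edge]
    (1,3)@(3, 7): e=[62,2,24] → █
    (2,3)@(5, 7): e=[54,50,-16] → ·
    (1,4)@(3, 9): e=[58,-18,48] → ·
    (2,4)@(5, 9): e=[50,30,8] → █
    (3,4)@(7, 9): e=[42,78,-32] → ·
    (2,5)@(5, 11): e=[46,10,32] → █
    (3,5)@(7, 11): e=[38,58,-8] → ·
    (2,6)@(5, 13): e=[42,-10,56] → ·
    (3,6)@(7, 13): e=[34,38,16] → █
    (4,6)@(9, 13): e=[26,86,-24] → ·
    (3,7)@(7, 15): e=[30,18,40] → █
    (4,7)@(9, 15): e=[22,66,0] → ·  [on edge]
  covered (10 px):
    · · · · · · · · ·
    · · · · · · · · ·
    · · · · · · · · ·
    · █ · · · · · · ·
    · · █ · · · · · ·
    · · █ · · · · · ·
    · · · █ · · · · ·
    · · · █ · · · · ·
    · · · · █ · · · ·
    · · · · █ █ · · ·
    · · · · █ █ · · ·
    · · · · · · · · ·

Result: "outside"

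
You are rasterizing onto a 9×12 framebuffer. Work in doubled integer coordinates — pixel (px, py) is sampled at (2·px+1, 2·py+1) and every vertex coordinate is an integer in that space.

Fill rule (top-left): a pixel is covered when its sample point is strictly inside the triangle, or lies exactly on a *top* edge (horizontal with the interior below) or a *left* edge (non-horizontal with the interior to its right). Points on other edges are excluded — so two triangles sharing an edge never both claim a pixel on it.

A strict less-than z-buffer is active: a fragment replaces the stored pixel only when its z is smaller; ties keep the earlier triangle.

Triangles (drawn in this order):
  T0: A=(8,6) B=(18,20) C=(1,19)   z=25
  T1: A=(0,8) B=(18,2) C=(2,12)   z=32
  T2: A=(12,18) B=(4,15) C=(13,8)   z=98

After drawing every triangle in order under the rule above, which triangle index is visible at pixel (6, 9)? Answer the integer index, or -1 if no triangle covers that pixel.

T0:
  2·area = 228
  edge (8, 6)→(18, 20): d=(10,14) right/bottom  bias=-1
  edge (18, 20)→(1, 19): d=(-17,-1) top-left  bias=+0
  edge (1, 19)→(8, 6): d=(7,-13) top-left  bias=+0
    (3,4)@(7, 9): e=[44,176,8] → X
    (4,4)@(9, 9): e=[16,178,34] → X
    (5,4)@(11, 9): e=[-12,180,60] → .
    (3,5)@(7, 11): e=[64,142,22] → X
    (5,5)@(11, 11): e=[8,146,74] → X
    (6,5)@(13, 11): e=[-20,148,100] → .
    (2,6)@(5, 13): e=[112,106,10] → X
    (6,6)@(13, 13): e=[0,114,114] → .  [on edge]
    (2,7)@(5, 15): e=[132,72,24] → X
    (6,7)@(13, 15): e=[20,80,128] → X
    (7,7)@(15, 15): e=[-8,82,154] → .
    (1,8)@(3, 17): e=[180,36,12] → X
    (0,9)@(1, 19): e=[228,0,0] → X  [on edge]
  covered (30 px):
    . . . . . . . . .
    . . . . . . . . .
    . . . . . . . . .
    . . . . . . . . .
    . . . X X . . . .
    . . . X X X . . .
    . . X X X X . . .
    . . X X X X X . .
    . X X X X X X X .
    X X X X X X X X X
    . . . . . . . . .
    . . . . . . . . .
T1:
  2·area = 84
  edge (0, 8)→(18, 2): d=(18,-6) top-left  bias=+0
  edge (18, 2)→(2, 12): d=(-16,10) right/bottom  bias=-1
  edge (2, 12)→(0, 8): d=(-2,-4) top-left  bias=+0
    (7,1)@(15, 3): e=[0,14,70] → X  [on edge]
    (8,1)@(17, 3): e=[12,-6,78] → .
    (4,2)@(9, 5): e=[0,42,42] → X  [on edge]
    (5,2)@(11, 5): e=[12,22,50] → X
    (6,2)@(13, 5): e=[24,2,58] → X
    (7,2)@(15, 5): e=[36,-18,66] → .
    (1,3)@(3, 7): e=[0,70,14] → X  [on edge]
    (2,3)@(5, 7): e=[12,50,22] → X
    (3,3)@(7, 7): e=[24,30,30] → X
    (5,3)@(11, 7): e=[48,-10,46] → .
    (6,3)@(13, 7): e=[60,-30,54] → .
    (0,4)@(1, 9): e=[24,58,2] → X
  covered (12 px):
    . . . . . . . . .
    . . . . . . . X .
    . . . . X X X . .
    . X X X X . . . .
    X X X . . . . . .
    . X . . . . . . .
    . . . . . . . . .
    . . . . . . . . .
    . . . . . . . . .
    . . . . . . . . .
    . . . . . . . . .
    . . . . . . . . .
T2:
  2·area = 83
  edge (12, 18)→(4, 15): d=(-8,-3) top-left  bias=+0
  edge (4, 15)→(13, 8): d=(9,-7) top-left  bias=+0
  edge (13, 8)→(12, 18): d=(-1,10) right/bottom  bias=-1
    (5,5)@(11, 11): e=[53,13,17] → X
    (6,5)@(13, 11): e=[59,27,-3] → .
    (3,6)@(7, 13): e=[25,3,55] → X
    (4,6)@(9, 13): e=[31,17,35] → X
    (6,6)@(13, 13): e=[43,45,-5] → .
    (2,7)@(5, 15): e=[3,7,73] → X
    (6,7)@(13, 15): e=[27,63,-7] → .
    (2,8)@(5, 17): e=[-13,25,71] → .
    (3,8)@(7, 17): e=[-7,39,51] → .
    (4,8)@(9, 17): e=[-1,53,31] → .
    (5,8)@(11, 17): e=[5,67,11] → X
    (6,8)@(13, 17): e=[11,81,-9] → .
  covered (9 px):
    . . . . . . . . .
    . . . . . . . . .
    . . . . . . . . .
    . . . . . . . . .
    . . . . . . . . .
    . . . . . X . . .
    . . . X X X . . .
    . . X X X X . . .
    . . . . . X . . .
    . . . . . . . . .
    . . . . . . . . .
    . . . . . . . . .

Z-buffer (winner per pixel, '.' = empty):
  . . . . . . . . .
  . . . . . . . 1 .
  . . . . 1 1 1 . .
  . 1 1 1 1 . . . .
  1 1 1 0 0 . . . .
  . 1 . 0 0 0 . . .
  . . 0 0 0 0 . . .
  . . 0 0 0 0 0 . .
  . 0 0 0 0 0 0 0 .
  0 0 0 0 0 0 0 0 0
  . . . . . . . . .
  . . . . . . . . .

Result: 0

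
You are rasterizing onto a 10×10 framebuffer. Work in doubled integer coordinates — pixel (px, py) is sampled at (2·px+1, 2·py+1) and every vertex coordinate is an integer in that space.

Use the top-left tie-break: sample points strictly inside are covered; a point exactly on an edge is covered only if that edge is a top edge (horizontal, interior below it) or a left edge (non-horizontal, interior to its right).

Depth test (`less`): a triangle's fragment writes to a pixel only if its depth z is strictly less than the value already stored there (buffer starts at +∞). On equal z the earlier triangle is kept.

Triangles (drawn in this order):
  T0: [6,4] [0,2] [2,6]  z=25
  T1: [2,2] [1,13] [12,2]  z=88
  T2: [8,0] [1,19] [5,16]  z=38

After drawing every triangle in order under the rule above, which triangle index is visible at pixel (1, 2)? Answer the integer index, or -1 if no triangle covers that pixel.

T0:
  2·area = 20  (B↔C swapped to make it positive)
  edge (6, 4)→(2, 6): d=(-4,2) right/bottom  bias=-1
  edge (2, 6)→(0, 2): d=(-2,-4) top-left  bias=+0
  edge (0, 2)→(6, 4): d=(6,2) right/bottom  bias=-1
    (0,1)@(1, 3): e=[14,2,4] → X
    (1,1)@(3, 3): e=[10,10,0] → .  [on edge]
    (0,2)@(1, 5): e=[6,-2,16] → .
    (1,2)@(3, 5): e=[2,6,12] → X
    (2,2)@(5, 5): e=[-2,14,8] → .
    (4,2)@(9, 5): e=[-10,30,0] → .  [on edge]
    (1,3)@(3, 7): e=[-6,2,24] → .
    (7,3)@(15, 7): e=[-30,50,0] → .  [on edge]
  covered (2 px):
    . . . . . . . . . .
    X . . . . . . . . .
    . X . . . . . . . .
    . . . . . . . . . .
    . . . . . . . . . .
    . . . . . . . . . .
    . . . . . . . . . .
    . . . . . . . . . .
    . . . . . . . . . .
    . . . . . . . . . .
T1:
  2·area = 110  (B↔C swapped to make it positive)
  edge (2, 2)→(12, 2): d=(10,0) top-left  bias=+0
  edge (12, 2)→(1, 13): d=(-11,11) right/bottom  bias=-1
  edge (1, 13)→(2, 2): d=(1,-11) top-left  bias=+0
    (6,0)@(13, 1): e=[-10,0,120] → .  [on edge]
    (1,1)@(3, 3): e=[10,88,12] → X
    (2,1)@(5, 3): e=[10,66,34] → X
    (3,1)@(7, 3): e=[10,44,56] → X
    (4,1)@(9, 3): e=[10,22,78] → X
    (5,1)@(11, 3): e=[10,0,100] → .  [on edge]
    (1,2)@(3, 5): e=[30,66,14] → X
    (4,2)@(9, 5): e=[30,0,80] → .  [on edge]
    (1,3)@(3, 7): e=[50,44,16] → X
    (3,3)@(7, 7): e=[50,0,60] → .  [on edge]
    (1,4)@(3, 9): e=[70,22,18] → X
    (2,4)@(5, 9): e=[70,0,40] → .  [on edge]
    (1,5)@(3, 11): e=[90,0,20] → .  [on edge]
    (0,6)@(1, 13): e=[110,0,0] → .  [on edge]
  covered (10 px):
    . . . . . . . . . .
    . X X X X . . . . .
    . X X X . . . . . .
    . X X . . . . . . .
    . X . . . . . . . .
    . . . . . . . . . .
    . . . . . . . . . .
    . . . . . . . . . .
    . . . . . . . . . .
    . . . . . . . . . .
T2:
  2·area = 55  (B↔C swapped to make it positive)
  edge (8, 0)→(5, 16): d=(-3,16) right/bottom  bias=-1
  edge (5, 16)→(1, 19): d=(-4,3) right/bottom  bias=-1
  edge (1, 19)→(8, 0): d=(7,-19) top-left  bias=+0
    (3,1)@(7, 3): e=[7,46,2] → X
    (4,1)@(9, 3): e=[-25,40,40] → .
    (3,2)@(7, 5): e=[1,38,16] → X
    (4,2)@(9, 5): e=[-31,32,54] → .
    (3,3)@(7, 7): e=[-5,30,30] → .
    (8,3)@(17, 7): e=[-165,0,220] → .  [on edge]
    (2,4)@(5, 9): e=[21,28,6] → X
    (3,4)@(7, 9): e=[-11,22,44] → .
    (2,5)@(5, 11): e=[15,20,20] → X
    (3,5)@(7, 11): e=[-17,14,58] → .
    (2,6)@(5, 13): e=[9,12,34] → X
    (3,6)@(7, 13): e=[-23,6,72] → .
    (4,6)@(9, 13): e=[-55,0,110] → .  [on edge]
    (0,9)@(1, 19): e=[55,0,0] → .  [on edge]
  covered (8 px):
    . . . . . . . . . .
    . . . X . . . . . .
    . . . X . . . . . .
    . . . . . . . . . .
    . . X . . . . . . .
    . . X . . . . . . .
    . . X . . . . . . .
    . X X . . . . . . .
    . X . . . . . . . .
    . . . . . . . . . .

Z-buffer (winner per pixel, '.' = empty):
  . . . . . . . . . .
  0 1 1 2 1 . . . . .
  . 0 1 2 . . . . . .
  . 1 1 . . . . . . .
  . 1 2 . . . . . . .
  . . 2 . . . . . . .
  . . 2 . . . . . . .
  . 2 2 . . . . . . .
  . 2 . . . . . . . .
  . . . . . . . . . .

Answer: 0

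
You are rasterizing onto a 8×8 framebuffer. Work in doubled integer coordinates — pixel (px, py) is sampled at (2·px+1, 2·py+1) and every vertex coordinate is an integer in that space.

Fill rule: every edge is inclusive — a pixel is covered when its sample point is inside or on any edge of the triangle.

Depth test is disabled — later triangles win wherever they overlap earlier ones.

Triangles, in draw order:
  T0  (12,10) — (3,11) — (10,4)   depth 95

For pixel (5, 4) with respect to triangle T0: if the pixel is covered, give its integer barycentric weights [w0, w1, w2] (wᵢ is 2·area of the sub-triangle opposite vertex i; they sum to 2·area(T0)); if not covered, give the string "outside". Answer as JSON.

T0:
  2·area = 56
  edge (12, 10)→(3, 11): d=(-9,1) inclusive
  edge (3, 11)→(10, 4): d=(7,-7) inclusive
  edge (10, 4)→(12, 10): d=(2,6) inclusive
    (4,0)@(9, 1): e=[84,-28,0] → ·  [on edge]
    (6,0)@(13, 1): e=[80,0,-24] → ·  [on edge]
    (5,1)@(11, 3): e=[64,0,-8] → ·  [on edge]
    (4,2)@(9, 5): e=[48,0,8] → █  [on edge]
    (5,2)@(11, 5): e=[46,14,-4] → ·
    (3,3)@(7, 7): e=[32,0,24] → █  [on edge]
    (5,3)@(11, 7): e=[28,28,0] → █  [on edge]
    (6,3)@(13, 7): e=[26,42,-12] → ·
    (2,4)@(5, 9): e=[16,0,40] → █  [on edge]
    (6,4)@(13, 9): e=[8,56,-8] → ·
    (1,5)@(3, 11): e=[0,0,56] → █  [on edge]
    (2,5)@(5, 11): e=[-2,14,44] → ·
    (0,6)@(1, 13): e=[-16,0,72] → ·  [on edge]
    (6,6)@(13, 13): e=[-28,84,0] → ·  [on edge]
  covered (9 px):
    · · · · · · · ·
    · · · · · · · ·
    · · · · █ · · ·
    · · · █ █ █ · ·
    · · █ █ █ █ · ·
    · █ · · · · · ·
    · · · · · · · ·
    · · · · · · · ·

Final: [42,4,10]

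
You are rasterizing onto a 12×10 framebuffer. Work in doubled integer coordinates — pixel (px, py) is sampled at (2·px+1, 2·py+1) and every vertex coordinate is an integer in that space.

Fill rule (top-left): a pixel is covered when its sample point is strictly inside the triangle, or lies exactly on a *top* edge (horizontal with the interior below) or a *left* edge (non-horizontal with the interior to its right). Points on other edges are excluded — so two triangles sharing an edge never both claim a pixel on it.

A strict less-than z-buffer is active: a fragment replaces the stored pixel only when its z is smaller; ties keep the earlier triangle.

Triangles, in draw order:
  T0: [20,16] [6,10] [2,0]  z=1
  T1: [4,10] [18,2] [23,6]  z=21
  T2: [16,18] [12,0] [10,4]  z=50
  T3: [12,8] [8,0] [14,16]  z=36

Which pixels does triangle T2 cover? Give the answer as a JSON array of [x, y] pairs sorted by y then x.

T0:
  2·area = 116
  edge (20, 16)→(6, 10): d=(-14,-6) top-left  bias=+0
  edge (6, 10)→(2, 0): d=(-4,-10) top-left  bias=+0
  edge (2, 0)→(20, 16): d=(18,16) right/bottom  bias=-1
    (1,0)@(3, 1): e=[108,6,2] → #
    (2,0)@(5, 1): e=[120,26,-30] → ·
    (1,1)@(3, 3): e=[80,-2,38] → ·
    (2,1)@(5, 3): e=[92,18,6] → #
    (3,1)@(7, 3): e=[104,38,-26] → ·
    (2,2)@(5, 5): e=[64,10,42] → #
    (3,2)@(7, 5): e=[76,30,10] → #
    (4,2)@(9, 5): e=[88,50,-22] → ·
    (2,3)@(5, 7): e=[36,2,78] → #
    (4,3)@(9, 7): e=[60,42,14] → #
    (5,3)@(11, 7): e=[72,62,-18] → ·
    (2,4)@(5, 9): e=[8,-6,114] → ·
    (6,6)@(13, 13): e=[0,58,58] → #  [on edge]
  covered (15 px):
    · # · · · · · · · · · ·
    · · # · · · · · · · · ·
    · · # # · · · · · · · ·
    · · # # # · · · · · · ·
    · · · # # # · · · · · ·
    · · · · # # # · · · · ·
    · · · · · · # # · · · ·
    · · · · · · · · · · · ·
    · · · · · · · · · · · ·
    · · · · · · · · · · · ·
T1:
  2·area = 96
  edge (4, 10)→(18, 2): d=(14,-8) top-left  bias=+0
  edge (18, 2)→(23, 6): d=(5,4) right/bottom  bias=-1
  edge (23, 6)→(4, 10): d=(-19,4) right/bottom  bias=-1
    (8,1)@(17, 3): e=[6,9,81] → #
    (9,1)@(19, 3): e=[22,1,73] → #
    (10,1)@(21, 3): e=[38,-7,65] → ·
    (6,2)@(13, 5): e=[2,35,59] → #
    (7,2)@(15, 5): e=[18,27,51] → #
    (10,2)@(21, 5): e=[66,3,27] → #
    (11,2)@(23, 5): e=[82,-5,19] → ·
    (5,3)@(11, 7): e=[14,53,29] → #
    (9,3)@(19, 7): e=[78,21,-3] → ·
    (10,3)@(21, 7): e=[94,13,-11] → ·
    (3,4)@(7, 9): e=[10,79,7] → #
    (4,4)@(9, 9): e=[26,71,-1] → ·
  covered (12 px):
    · · · · · · · · · · · ·
    · · · · · · · · # # · ·
    · · · · · · # # # # # ·
    · · · · · # # # # · · ·
    · · · # · · · · · · · ·
    · · · · · · · · · · · ·
    · · · · · · · · · · · ·
    · · · · · · · · · · · ·
    · · · · · · · · · · · ·
    · · · · · · · · · · · ·
T2:
  2·area = 52  (B↔C swapped to make it positive)
  edge (16, 18)→(10, 4): d=(-6,-14) top-left  bias=+0
  edge (10, 4)→(12, 0): d=(2,-4) top-left  bias=+0
  edge (12, 0)→(16, 18): d=(4,18) right/bottom  bias=-1
    (5,1)@(11, 3): e=[20,2,30] → #
    (6,1)@(13, 3): e=[48,10,-6] → ·
    (5,2)@(11, 5): e=[8,6,38] → #
    (6,2)@(13, 5): e=[36,14,2] → #
    (7,2)@(15, 5): e=[64,22,-34] → ·
    (5,3)@(11, 7): e=[-4,10,46] → ·
    (6,3)@(13, 7): e=[24,18,10] → #
    (7,3)@(15, 7): e=[52,26,-26] → ·
    (6,4)@(13, 9): e=[12,22,18] → #
    (7,4)@(15, 9): e=[40,30,-18] → ·
    (6,5)@(13, 11): e=[0,26,26] → #  [on edge]
    (7,5)@(15, 11): e=[28,34,-10] → ·
  covered (7 px):
    · · · · · · · · · · · ·
    · · · · · # · · · · · ·
    · · · · · # # · · · · ·
    · · · · · · # · · · · ·
    · · · · · · # · · · · ·
    · · · · · · # · · · · ·
    · · · · · · · · · · · ·
    · · · · · · · # · · · ·
    · · · · · · · · · · · ·
    · · · · · · · · · · · ·
T3:
  2·area = 16  (B↔C swapped to make it positive)
  edge (12, 8)→(14, 16): d=(2,8) right/bottom  bias=-1
  edge (14, 16)→(8, 0): d=(-6,-16) top-left  bias=+0
  edge (8, 0)→(12, 8): d=(4,8) right/bottom  bias=-1
    (5,3)@(11, 7): e=[6,6,4] → #
    (6,3)@(13, 7): e=[-10,38,-12] → ·
    (5,4)@(11, 9): e=[10,-6,12] → ·
    (6,6)@(13, 13): e=[2,2,12] → #
    (7,6)@(15, 13): e=[-14,34,-4] → ·
    (6,7)@(13, 15): e=[6,-10,20] → ·
  covered (2 px):
    · · · · · · · · · · · ·
    · · · · · · · · · · · ·
    · · · · · · · · · · · ·
    · · · · · # · · · · · ·
    · · · · · · · · · · · ·
    · · · · · · · · · · · ·
    · · · · · · # · · · · ·
    · · · · · · · · · · · ·
    · · · · · · · · · · · ·
    · · · · · · · · · · · ·

Result: [[5,1],[5,2],[6,2],[6,3],[6,4],[6,5],[7,7]]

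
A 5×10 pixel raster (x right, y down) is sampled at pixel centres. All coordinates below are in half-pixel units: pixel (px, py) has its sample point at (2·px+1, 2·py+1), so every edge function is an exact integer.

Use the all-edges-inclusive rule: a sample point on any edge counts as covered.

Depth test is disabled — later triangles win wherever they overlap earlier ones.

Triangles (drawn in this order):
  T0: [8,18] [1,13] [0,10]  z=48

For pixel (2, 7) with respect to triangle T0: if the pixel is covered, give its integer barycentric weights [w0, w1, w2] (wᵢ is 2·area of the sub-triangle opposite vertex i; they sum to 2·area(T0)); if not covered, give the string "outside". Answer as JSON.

T0:
  2·area = 16
  edge (8, 18)→(1, 13): d=(-7,-5) inclusive
  edge (1, 13)→(0, 10): d=(-1,-3) inclusive
  edge (0, 10)→(8, 18): d=(8,8) inclusive
    (0,5)@(1, 11): e=[14,2,0] → #  [on edge]
    (1,5)@(3, 11): e=[24,8,-16] → ·
    (0,6)@(1, 13): e=[0,0,16] → #  [on edge]
    (1,6)@(3, 13): e=[10,6,0] → #  [on edge]
    (2,6)@(5, 13): e=[20,12,-16] → ·
    (0,7)@(1, 15): e=[-14,-2,32] → ·
    (1,7)@(3, 15): e=[-4,4,16] → ·
    (2,7)@(5, 15): e=[6,10,0] → #  [on edge]
    (3,7)@(7, 15): e=[16,16,-16] → ·
    (2,8)@(5, 17): e=[-8,8,16] → ·
    (3,8)@(7, 17): e=[2,14,0] → #  [on edge]
    (4,8)@(9, 17): e=[12,20,-16] → ·
    (1,9)@(3, 19): e=[-32,0,48] → ·  [on edge]
    (4,9)@(9, 19): e=[-2,18,0] → ·  [on edge]
  covered (5 px):
    · · · · ·
    · · · · ·
    · · · · ·
    · · · · ·
    · · · · ·
    # · · · ·
    # # · · ·
    · · # · ·
    · · · # ·
    · · · · ·

Result: [10,0,6]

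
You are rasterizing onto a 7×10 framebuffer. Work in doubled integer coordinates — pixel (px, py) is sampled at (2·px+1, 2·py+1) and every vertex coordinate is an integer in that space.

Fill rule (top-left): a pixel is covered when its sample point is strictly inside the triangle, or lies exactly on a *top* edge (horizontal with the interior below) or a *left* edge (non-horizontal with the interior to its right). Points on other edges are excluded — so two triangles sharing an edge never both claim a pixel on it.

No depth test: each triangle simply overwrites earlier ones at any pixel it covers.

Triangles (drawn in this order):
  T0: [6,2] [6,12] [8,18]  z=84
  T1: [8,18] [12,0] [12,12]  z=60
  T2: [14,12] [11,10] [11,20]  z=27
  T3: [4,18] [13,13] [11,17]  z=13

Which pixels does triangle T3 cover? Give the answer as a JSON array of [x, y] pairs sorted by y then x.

T0:
  2·area = 20  (B↔C swapped to make it positive)
  edge (6, 2)→(8, 18): d=(2,16) right/bottom  bias=-1
  edge (8, 18)→(6, 12): d=(-2,-6) top-left  bias=+0
  edge (6, 12)→(6, 2): d=(0,-10) top-left  bias=+0
    (1,1)@(3, 3): e=[50,0,-30] → ·  [on edge]
    (2,4)@(5, 9): e=[30,0,-10] → ·  [on edge]
    (3,5)@(7, 11): e=[2,8,10] → #
    (4,5)@(9, 11): e=[-30,20,30] → ·
    (3,6)@(7, 13): e=[6,4,10] → #
    (4,6)@(9, 13): e=[-26,16,30] → ·
    (3,7)@(7, 15): e=[10,0,10] → #  [on edge]
    (4,7)@(9, 15): e=[-22,12,30] → ·
    (3,8)@(7, 17): e=[14,-4,10] → ·
  covered (3 px):
    · · · · · · ·
    · · · · · · ·
    · · · · · · ·
    · · · · · · ·
    · · · · · · ·
    · · · # · · ·
    · · · # · · ·
    · · · # · · ·
    · · · · · · ·
    · · · · · · ·
T1:
  2·area = 48
  edge (8, 18)→(12, 0): d=(4,-18) top-left  bias=+0
  edge (12, 0)→(12, 12): d=(0,12) right/bottom  bias=-1
  edge (12, 12)→(8, 18): d=(-4,6) right/bottom  bias=-1
    (5,2)@(11, 5): e=[2,12,34] → #
    (6,2)@(13, 5): e=[38,-12,22] → ·
    (5,3)@(11, 7): e=[10,12,26] → #
    (6,3)@(13, 7): e=[46,-12,14] → ·
    (5,4)@(11, 9): e=[18,12,18] → #
    (6,4)@(13, 9): e=[54,-12,6] → ·
    (5,5)@(11, 11): e=[26,12,10] → #
    (6,5)@(13, 11): e=[62,-12,-2] → ·
    (5,6)@(11, 13): e=[34,12,2] → #
    (6,6)@(13, 13): e=[70,-12,-10] → ·
    (4,7)@(9, 15): e=[6,36,6] → #
    (5,7)@(11, 15): e=[42,12,-6] → ·
  covered (6 px):
    · · · · · · ·
    · · · · · · ·
    · · · · · # ·
    · · · · · # ·
    · · · · · # ·
    · · · · · # ·
    · · · · · # ·
    · · · · # · ·
    · · · · · · ·
    · · · · · · ·
T2:
  2·area = 30  (B↔C swapped to make it positive)
  edge (14, 12)→(11, 20): d=(-3,8) right/bottom  bias=-1
  edge (11, 20)→(11, 10): d=(0,-10) top-left  bias=+0
  edge (11, 10)→(14, 12): d=(3,2) right/bottom  bias=-1
    (5,0)@(11, 1): e=[57,0,-27] → ·  [on edge]
    (5,1)@(11, 3): e=[51,0,-21] → ·  [on edge]
    (5,2)@(11, 5): e=[45,0,-15] → ·  [on edge]
    (5,3)@(11, 7): e=[39,0,-9] → ·  [on edge]
    (5,4)@(11, 9): e=[33,0,-3] → ·  [on edge]
    (5,5)@(11, 11): e=[27,0,3] → #  [on edge]
    (6,5)@(13, 11): e=[11,20,-1] → ·
    (5,6)@(11, 13): e=[21,0,9] → #  [on edge]
    (6,6)@(13, 13): e=[5,20,5] → #
    (5,7)@(11, 15): e=[15,0,15] → #  [on edge]
    (6,7)@(13, 15): e=[-1,20,11] → ·
    (5,8)@(11, 17): e=[9,0,21] → #  [on edge]
    (5,9)@(11, 19): e=[3,0,27] → #  [on edge]
  covered (6 px):
    · · · · · · ·
    · · · · · · ·
    · · · · · · ·
    · · · · · · ·
    · · · · · · ·
    · · · · · # ·
    · · · · · # #
    · · · · · # ·
    · · · · · # ·
    · · · · · # ·
T3:
  2·area = 26
  edge (4, 18)→(13, 13): d=(9,-5) top-left  bias=+0
  edge (13, 13)→(11, 17): d=(-2,4) right/bottom  bias=-1
  edge (11, 17)→(4, 18): d=(-7,1) right/bottom  bias=-1
    (6,6)@(13, 13): e=[0,0,26] → ·  [on edge]
    (5,7)@(11, 15): e=[8,4,14] → #
    (6,7)@(13, 15): e=[18,-4,12] → ·
    (3,8)@(7, 17): e=[6,16,4] → #
    (4,8)@(9, 17): e=[16,8,2] → #
    (5,8)@(11, 17): e=[26,0,0] → ·  [on edge]
    (3,9)@(7, 19): e=[24,12,-10] → ·
    (4,9)@(9, 19): e=[34,4,-12] → ·
  covered (3 px):
    · · · · · · ·
    · · · · · · ·
    · · · · · · ·
    · · · · · · ·
    · · · · · · ·
    · · · · · · ·
    · · · · · · ·
    · · · · · # ·
    · · · # # · ·
    · · · · · · ·

Final: [[5,7],[3,8],[4,8]]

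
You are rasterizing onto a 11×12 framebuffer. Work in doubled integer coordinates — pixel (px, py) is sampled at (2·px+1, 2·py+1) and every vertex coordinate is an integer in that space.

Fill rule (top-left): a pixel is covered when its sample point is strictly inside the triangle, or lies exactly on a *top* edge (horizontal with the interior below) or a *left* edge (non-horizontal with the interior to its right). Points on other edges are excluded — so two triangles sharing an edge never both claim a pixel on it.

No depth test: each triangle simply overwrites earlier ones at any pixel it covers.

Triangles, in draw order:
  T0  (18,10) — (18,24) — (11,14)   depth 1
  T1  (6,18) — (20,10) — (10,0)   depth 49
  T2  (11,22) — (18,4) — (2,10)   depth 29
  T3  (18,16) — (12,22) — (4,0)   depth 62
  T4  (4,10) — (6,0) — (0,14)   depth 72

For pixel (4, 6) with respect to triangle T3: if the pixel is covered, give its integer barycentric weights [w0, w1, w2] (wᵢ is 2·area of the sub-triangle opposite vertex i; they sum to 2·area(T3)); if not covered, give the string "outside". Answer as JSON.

T0:
  2·area = 98
  edge (18, 10)→(18, 24): d=(0,14) right/bottom  bias=-1
  edge (18, 24)→(11, 14): d=(-7,-10) top-left  bias=+0
  edge (11, 14)→(18, 10): d=(7,-4) top-left  bias=+0
    (8,5)@(17, 11): e=[14,81,3] → X
    (9,5)@(19, 11): e=[-14,101,11] → .
    (6,6)@(13, 13): e=[70,27,1] → X
    (7,6)@(15, 13): e=[42,47,9] → X
    (9,6)@(19, 13): e=[-14,87,25] → .
    (6,7)@(13, 15): e=[70,13,15] → X
    (9,7)@(19, 15): e=[-14,73,39] → .
    (6,8)@(13, 17): e=[70,-1,29] → .
    (7,8)@(15, 17): e=[42,19,37] → X
    (9,8)@(19, 17): e=[-14,59,53] → .
    (7,9)@(15, 19): e=[42,5,51] → X
    (9,9)@(19, 19): e=[-14,45,67] → .
  covered (12 px):
    . . . . . . . . . . .
    . . . . . . . . . . .
    . . . . . . . . . . .
    . . . . . . . . . . .
    . . . . . . . . . . .
    . . . . . . . . X . .
    . . . . . . X X X . .
    . . . . . . X X X . .
    . . . . . . . X X . .
    . . . . . . . X X . .
    . . . . . . . . X . .
    . . . . . . . . . . .
T1:
  2·area = 220  (B↔C swapped to make it positive)
  edge (6, 18)→(10, 0): d=(4,-18) top-left  bias=+0
  edge (10, 0)→(20, 10): d=(10,10) right/bottom  bias=-1
  edge (20, 10)→(6, 18): d=(-14,8) right/bottom  bias=-1
    (5,0)@(11, 1): e=[22,0,198] → .  [on edge]
    (5,1)@(11, 3): e=[30,20,170] → X
    (6,1)@(13, 3): e=[66,0,154] → .  [on edge]
    (4,2)@(9, 5): e=[2,60,158] → X
    (6,2)@(13, 5): e=[74,20,126] → X
    (7,2)@(15, 5): e=[110,0,110] → .  [on edge]
    (4,3)@(9, 7): e=[10,80,130] → X
    (7,3)@(15, 7): e=[118,20,82] → X
    (8,3)@(17, 7): e=[154,0,66] → .  [on edge]
    (4,4)@(9, 9): e=[18,100,102] → X
    (8,4)@(17, 9): e=[162,20,38] → X
    (9,4)@(19, 9): e=[198,0,22] → .  [on edge]
    (10,5)@(21, 11): e=[242,0,-22] → .  [on edge]
  covered (25 px):
    . . . . . . . . . . .
    . . . . . X . . . . .
    . . . . X X X . . . .
    . . . . X X X X . . .
    . . . . X X X X X . .
    . . . . X X X X X . .
    . . . . X X X . . . .
    . . . X X X . . . . .
    . . . X . . . . . . .
    . . . . . . . . . . .
    . . . . . . . . . . .
    . . . . . . . . . . .
T2:
  2·area = 246  (B↔C swapped to make it positive)
  edge (11, 22)→(2, 10): d=(-9,-12) top-left  bias=+0
  edge (2, 10)→(18, 4): d=(16,-6) top-left  bias=+0
  edge (18, 4)→(11, 22): d=(-7,18) right/bottom  bias=-1
    (8,2)@(17, 5): e=[225,10,11] → X
    (9,2)@(19, 5): e=[249,22,-25] → .
    (5,3)@(11, 7): e=[135,6,105] → X
    (6,3)@(13, 7): e=[159,18,69] → X
    (7,3)@(15, 7): e=[183,30,33] → X
    (8,3)@(17, 7): e=[207,42,-3] → .
    (2,4)@(5, 9): e=[45,2,199] → X
    (3,4)@(7, 9): e=[69,14,163] → X
    (4,4)@(9, 9): e=[93,26,127] → X
    (8,4)@(17, 9): e=[189,74,-17] → .
    (1,5)@(3, 11): e=[3,22,221] → X
    (8,5)@(17, 11): e=[171,106,-31] → .
  covered (31 px):
    . . . . . . . . . . .
    . . . . . . . . . . .
    . . . . . . . . X . .
    . . . . . X X X . . .
    . . X X X X X X . . .
    . X X X X X X X . . .
    . . X X X X X . . . .
    . . . X X X X . . . .
    . . . . X X . . . . .
    . . . . X X . . . . .
    . . . . . X . . . . .
    . . . . . . . . . . .
T3:
  2·area = 180
  edge (18, 16)→(12, 22): d=(-6,6) right/bottom  bias=-1
  edge (12, 22)→(4, 0): d=(-8,-22) top-left  bias=+0
  edge (4, 0)→(18, 16): d=(14,16) right/bottom  bias=-1
    (3,2)@(7, 5): e=[132,26,22] → X
    (4,2)@(9, 5): e=[120,70,-10] → .
    (3,3)@(7, 7): e=[120,10,50] → X
    (4,3)@(9, 7): e=[108,54,18] → X
    (5,3)@(11, 7): e=[96,98,-14] → .
    (3,4)@(7, 9): e=[108,-6,78] → .
    (4,4)@(9, 9): e=[96,38,46] → X
    (5,4)@(11, 9): e=[84,82,14] → X
    (6,4)@(13, 9): e=[72,126,-18] → .
    (4,5)@(9, 11): e=[84,22,74] → X
    (6,5)@(13, 11): e=[60,110,10] → X
    (7,5)@(15, 11): e=[48,154,-22] → .
    (10,6)@(21, 13): e=[0,270,-90] → .  [on edge]
    (9,7)@(19, 15): e=[0,210,-30] → .  [on edge]
    (8,8)@(17, 17): e=[0,150,30] → .  [on edge]
    (7,9)@(15, 19): e=[0,90,90] → .  [on edge]
    (6,10)@(13, 21): e=[0,30,150] → .  [on edge]
    (5,11)@(11, 23): e=[0,-30,210] → .  [on edge]
  covered (21 px):
    . . . . . . . . . . .
    . . . . . . . . . . .
    . . . X . . . . . . .
    . . . X X . . . . . .
    . . . . X X . . . . .
    . . . . X X X . . . .
    . . . . X X X X . . .
    . . . . . X X X X . .
    . . . . . X X X . . .
    . . . . . X X . . . .
    . . . . . . . . . . .
    . . . . . . . . . . .
T4:
  2·area = 32  (B↔C swapped to make it positive)
  edge (4, 10)→(0, 14): d=(-4,4) right/bottom  bias=-1
  edge (0, 14)→(6, 0): d=(6,-14) top-left  bias=+0
  edge (6, 0)→(4, 10): d=(-2,10) right/bottom  bias=-1
    (6,0)@(13, 1): e=[0,104,-72] → .  [on edge]
    (2,1)@(5, 3): e=[24,4,4] → X
    (3,1)@(7, 3): e=[16,32,-16] → .
    (5,1)@(11, 3): e=[0,88,-56] → .  [on edge]
    (2,2)@(5, 5): e=[16,16,0] → .  [on edge]
    (4,2)@(9, 5): e=[0,72,-40] → .  [on edge]
    (1,3)@(3, 7): e=[16,0,16] → X  [on edge]
    (2,3)@(5, 7): e=[8,28,-4] → .
    (3,3)@(7, 7): e=[0,56,-24] → .  [on edge]
    (1,4)@(3, 9): e=[8,12,12] → X
    (2,4)@(5, 9): e=[0,40,-8] → .  [on edge]
    (1,5)@(3, 11): e=[0,24,8] → .  [on edge]
    (0,6)@(1, 13): e=[0,8,24] → .  [on edge]
    (1,7)@(3, 15): e=[-16,48,0] → .  [on edge]
  covered (3 px):
    . . . . . . . . . . .
    . . X . . . . . . . .
    . . . . . . . . . . .
    . X . . . . . . . . .
    . X . . . . . . . . .
    . . . . . . . . . . .
    . . . . . . . . . . .
    . . . . . . . . . . .
    . . . . . . . . . . .
    . . . . . . . . . . .
    . . . . . . . . . . .
    . . . . . . . . . . .

Answer: [6,102,72]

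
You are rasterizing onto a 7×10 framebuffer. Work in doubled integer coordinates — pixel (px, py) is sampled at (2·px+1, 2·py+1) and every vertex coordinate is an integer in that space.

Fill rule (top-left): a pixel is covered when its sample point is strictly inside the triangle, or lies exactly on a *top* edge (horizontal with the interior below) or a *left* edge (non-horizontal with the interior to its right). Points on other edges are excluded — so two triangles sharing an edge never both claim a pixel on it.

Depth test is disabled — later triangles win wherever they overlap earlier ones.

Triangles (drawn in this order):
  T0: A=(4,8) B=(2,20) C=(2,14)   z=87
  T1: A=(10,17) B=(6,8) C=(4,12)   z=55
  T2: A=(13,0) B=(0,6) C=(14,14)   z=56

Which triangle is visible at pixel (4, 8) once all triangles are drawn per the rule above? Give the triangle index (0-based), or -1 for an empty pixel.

T0:
  2·area = 12
  edge (4, 8)→(2, 20): d=(-2,12) right/bottom  bias=-1
  edge (2, 20)→(2, 14): d=(0,-6) top-left  bias=+0
  edge (2, 14)→(4, 8): d=(2,-6) top-left  bias=+0
    (2,2)@(5, 5): e=[-6,18,0] → .  [on edge]
    (1,5)@(3, 11): e=[6,6,0] → X  [on edge]
    (2,5)@(5, 11): e=[-18,18,12] → .
    (1,6)@(3, 13): e=[2,6,4] → X
    (2,6)@(5, 13): e=[-22,18,16] → .
    (1,7)@(3, 15): e=[-2,6,8] → .
    (0,8)@(1, 17): e=[18,-6,0] → .  [on edge]
  covered (2 px):
    . . . . . . .
    . . . . . . .
    . . . . . . .
    . . . . . . .
    . . . . . . .
    . X . . . . .
    . X . . . . .
    . . . . . . .
    . . . . . . .
    . . . . . . .
T1:
  2·area = 34  (B↔C swapped to make it positive)
  edge (10, 17)→(4, 12): d=(-6,-5) top-left  bias=+0
  edge (4, 12)→(6, 8): d=(2,-4) top-left  bias=+0
  edge (6, 8)→(10, 17): d=(4,9) right/bottom  bias=-1
    (2,5)@(5, 11): e=[11,2,21] → X
    (3,5)@(7, 11): e=[21,10,3] → X
    (4,5)@(9, 11): e=[31,18,-15] → .
    (2,6)@(5, 13): e=[-1,6,29] → .
    (3,6)@(7, 13): e=[9,14,11] → X
    (4,6)@(9, 13): e=[19,22,-7] → .
    (3,7)@(7, 15): e=[-3,18,19] → .
    (4,7)@(9, 15): e=[7,26,1] → X
    (5,7)@(11, 15): e=[17,34,-17] → .
    (4,8)@(9, 17): e=[-5,30,9] → .
  covered (4 px):
    . . . . . . .
    . . . . . . .
    . . . . . . .
    . . . . . . .
    . . . . . . .
    . . X X . . .
    . . . X . . .
    . . . . X . .
    . . . . . . .
    . . . . . . .
T2:
  2·area = 188  (B↔C swapped to make it positive)
  edge (13, 0)→(14, 14): d=(1,14) right/bottom  bias=-1
  edge (14, 14)→(0, 6): d=(-14,-8) top-left  bias=+0
  edge (0, 6)→(13, 0): d=(13,-6) top-left  bias=+0
    (5,0)@(11, 1): e=[29,158,1] → X
    (6,0)@(13, 1): e=[1,174,13] → X
    (3,1)@(7, 3): e=[87,98,3] → X
    (4,1)@(9, 3): e=[59,114,15] → X
    (1,2)@(3, 5): e=[145,38,5] → X
    (2,2)@(5, 5): e=[117,54,17] → X
    (1,3)@(3, 7): e=[147,10,31] → X
    (1,4)@(3, 9): e=[149,-18,57] → .
    (2,4)@(5, 9): e=[121,-2,69] → .
    (3,4)@(7, 9): e=[93,14,81] → X
    (3,5)@(7, 11): e=[95,-14,107] → .
    (4,5)@(9, 11): e=[67,2,119] → X
  covered (26 px):
    . . . . . X X
    . . . X X X X
    . X X X X X X
    . X X X X X X
    . . . X X X X
    . . . . X X X
    . . . . . . X
    . . . . . . .
    . . . . . . .
    . . . . . . .

Z-buffer (winner per pixel, '.' = empty):
  . . . . . 2 2
  . . . 2 2 2 2
  . 2 2 2 2 2 2
  . 2 2 2 2 2 2
  . . . 2 2 2 2
  . 0 1 1 2 2 2
  . 0 . 1 . . 2
  . . . . 1 . .
  . . . . . . .
  . . . . . . .

Result: -1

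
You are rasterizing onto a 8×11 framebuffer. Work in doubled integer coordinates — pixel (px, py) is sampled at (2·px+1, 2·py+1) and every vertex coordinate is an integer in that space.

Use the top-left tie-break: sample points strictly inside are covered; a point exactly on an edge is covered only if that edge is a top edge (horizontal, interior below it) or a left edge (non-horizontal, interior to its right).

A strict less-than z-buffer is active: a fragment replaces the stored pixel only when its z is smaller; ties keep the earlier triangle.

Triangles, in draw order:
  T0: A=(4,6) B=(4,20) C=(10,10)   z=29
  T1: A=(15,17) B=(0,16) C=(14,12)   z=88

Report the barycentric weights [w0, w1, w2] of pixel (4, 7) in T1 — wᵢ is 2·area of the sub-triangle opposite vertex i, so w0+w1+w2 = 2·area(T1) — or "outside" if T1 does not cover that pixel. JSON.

T0:
  2·area = 84  (B↔C swapped to make it positive)
  edge (4, 6)→(10, 10): d=(6,4) right/bottom  bias=-1
  edge (10, 10)→(4, 20): d=(-6,10) right/bottom  bias=-1
  edge (4, 20)→(4, 6): d=(0,-14) top-left  bias=+0
    (6,2)@(13, 5): e=[-42,0,126] → ·  [on edge]
    (2,3)@(5, 7): e=[2,68,14] → #
    (3,3)@(7, 7): e=[-6,48,42] → ·
    (2,4)@(5, 9): e=[14,56,14] → #
    (3,4)@(7, 9): e=[6,36,42] → #
    (4,4)@(9, 9): e=[-2,16,70] → ·
    (2,5)@(5, 11): e=[26,44,14] → #
    (4,5)@(9, 11): e=[10,4,70] → #
    (5,5)@(11, 11): e=[2,-16,98] → ·
    (2,6)@(5, 13): e=[38,32,14] → #
    (4,6)@(9, 13): e=[22,-8,70] → ·
    (2,7)@(5, 15): e=[50,20,14] → #
    (3,7)@(7, 15): e=[42,0,42] → ·  [on edge]
  covered (10 px):
    · · · · · · · ·
    · · · · · · · ·
    · · · · · · · ·
    · · # · · · · ·
    · · # # · · · ·
    · · # # # · · ·
    · · # # · · · ·
    · · # · · · · ·
    · · # · · · · ·
    · · · · · · · ·
    · · · · · · · ·
T1:
  2·area = 74
  edge (15, 17)→(0, 16): d=(-15,-1) top-left  bias=+0
  edge (0, 16)→(14, 12): d=(14,-4) top-left  bias=+0
  edge (14, 12)→(15, 17): d=(1,5) right/bottom  bias=-1
    (6,3)@(13, 7): e=[148,-74,0] → ·  [on edge]
    (5,6)@(11, 13): e=[56,2,16] → #
    (6,6)@(13, 13): e=[58,10,6] → #
    (7,6)@(15, 13): e=[60,18,-4] → ·
    (2,7)@(5, 15): e=[20,6,48] → #
    (3,7)@(7, 15): e=[22,14,38] → #
    (4,7)@(9, 15): e=[24,22,28] → #
    (7,7)@(15, 15): e=[30,46,-2] → ·
    (2,8)@(5, 17): e=[-10,34,50] → ·
    (3,8)@(7, 17): e=[-8,42,40] → ·
    (4,8)@(9, 17): e=[-6,50,30] → ·
    (5,8)@(11, 17): e=[-4,58,20] → ·
    (7,8)@(15, 17): e=[0,74,0] → ·  [on edge]
  covered (7 px):
    · · · · · · · ·
    · · · · · · · ·
    · · · · · · · ·
    · · · · · · · ·
    · · · · · · · ·
    · · · · · · · ·
    · · · · · # # ·
    · · # # # # # ·
    · · · · · · · ·
    · · · · · · · ·
    · · · · · · · ·

Final: [22,28,24]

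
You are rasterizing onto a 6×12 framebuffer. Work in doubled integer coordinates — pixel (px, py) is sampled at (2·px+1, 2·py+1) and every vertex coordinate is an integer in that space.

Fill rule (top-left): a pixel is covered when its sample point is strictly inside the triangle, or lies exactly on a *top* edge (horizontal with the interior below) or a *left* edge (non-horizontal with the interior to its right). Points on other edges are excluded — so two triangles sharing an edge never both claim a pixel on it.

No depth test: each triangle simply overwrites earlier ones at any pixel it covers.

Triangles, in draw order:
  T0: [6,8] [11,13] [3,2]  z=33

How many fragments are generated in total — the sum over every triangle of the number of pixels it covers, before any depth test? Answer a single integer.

T0:
  2·area = 15  (B↔C swapped to make it positive)
  edge (6, 8)→(3, 2): d=(-3,-6) top-left  bias=+0
  edge (3, 2)→(11, 13): d=(8,11) right/bottom  bias=-1
  edge (11, 13)→(6, 8): d=(-5,-5) top-left  bias=+0
    (0,1)@(1, 3): e=[-15,30,0] → .  [on edge]
    (1,2)@(3, 5): e=[-9,24,0] → .  [on edge]
    (2,2)@(5, 5): e=[3,2,10] → X
    (3,2)@(7, 5): e=[15,-20,20] → .
    (2,3)@(5, 7): e=[-3,18,0] → .  [on edge]
    (3,4)@(7, 9): e=[3,12,0] → X  [on edge]
    (4,4)@(9, 9): e=[15,-10,10] → .
    (3,5)@(7, 11): e=[-3,28,-10] → .
    (4,5)@(9, 11): e=[9,6,0] → X  [on edge]
    (5,5)@(11, 11): e=[21,-16,10] → .
    (4,6)@(9, 13): e=[3,22,-10] → .
    (5,6)@(11, 13): e=[15,0,0] → .  [on edge]
  covered (3 px):
    . . . . . .
    . . . . . .
    . . X . . .
    . . . . . .
    . . . X . .
    . . . . X .
    . . . . . .
    . . . . . .
    . . . . . .
    . . . . . .
    . . . . . .
    . . . . . .

Result: 3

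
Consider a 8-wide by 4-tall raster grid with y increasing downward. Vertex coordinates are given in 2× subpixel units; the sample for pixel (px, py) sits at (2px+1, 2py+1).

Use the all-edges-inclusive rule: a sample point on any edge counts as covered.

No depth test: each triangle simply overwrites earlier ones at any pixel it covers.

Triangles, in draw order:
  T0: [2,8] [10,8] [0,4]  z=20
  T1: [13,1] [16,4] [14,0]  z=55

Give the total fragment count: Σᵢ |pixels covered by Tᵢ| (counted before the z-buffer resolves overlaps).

T0:
  2·area = 32  (B↔C swapped to make it positive)
  edge (2, 8)→(0, 4): d=(-2,-4) inclusive
  edge (0, 4)→(10, 8): d=(10,4) inclusive
  edge (10, 8)→(2, 8): d=(-8,0) inclusive
    (0,2)@(1, 5): e=[2,6,24] → █
    (1,2)@(3, 5): e=[10,-2,24] → ·
    (0,3)@(1, 7): e=[-2,26,8] → ·
    (1,3)@(3, 7): e=[6,18,8] → █
    (2,3)@(5, 7): e=[14,10,8] → █
    (3,3)@(7, 7): e=[22,2,8] → █
    (4,3)@(9, 7): e=[30,-6,8] → ·
  covered (4 px):
    · · · · · · · ·
    · · · · · · · ·
    █ · · · · · · ·
    · █ █ █ · · · ·
T1:
  2·area = 6  (B↔C swapped to make it positive)
  edge (13, 1)→(14, 0): d=(1,-1) inclusive
  edge (14, 0)→(16, 4): d=(2,4) inclusive
  edge (16, 4)→(13, 1): d=(-3,-3) inclusive
    (6,0)@(13, 1): e=[0,6,0] → █  [on edge]
    (7,0)@(15, 1): e=[2,-2,6] → ·
    (5,1)@(11, 3): e=[0,18,-12] → ·  [on edge]
    (6,1)@(13, 3): e=[2,10,-6] → ·
    (7,1)@(15, 3): e=[4,2,0] → █  [on edge]
    (4,2)@(9, 5): e=[0,30,-24] → ·  [on edge]
    (7,2)@(15, 5): e=[6,6,-6] → ·
    (3,3)@(7, 7): e=[0,42,-36] → ·  [on edge]
  covered (2 px):
    · · · · · · █ ·
    · · · · · · · █
    · · · · · · · ·
    · · · · · · · ·

Answer: 6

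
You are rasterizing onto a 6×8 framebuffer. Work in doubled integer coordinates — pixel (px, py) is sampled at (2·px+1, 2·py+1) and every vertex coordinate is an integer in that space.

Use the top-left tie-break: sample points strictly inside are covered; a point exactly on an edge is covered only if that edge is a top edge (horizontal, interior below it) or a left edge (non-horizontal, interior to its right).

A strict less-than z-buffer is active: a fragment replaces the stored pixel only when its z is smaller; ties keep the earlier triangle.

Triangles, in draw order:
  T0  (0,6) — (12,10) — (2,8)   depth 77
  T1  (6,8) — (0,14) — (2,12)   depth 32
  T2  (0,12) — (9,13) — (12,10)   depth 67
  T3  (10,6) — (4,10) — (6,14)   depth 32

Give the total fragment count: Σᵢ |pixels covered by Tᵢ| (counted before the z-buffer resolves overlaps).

T0:
  2·area = 16
  edge (0, 6)→(12, 10): d=(12,4) right/bottom  bias=-1
  edge (12, 10)→(2, 8): d=(-10,-2) top-left  bias=+0
  edge (2, 8)→(0, 6): d=(-2,-2) top-left  bias=+0
    (0,3)@(1, 7): e=[8,8,0] → X  [on edge]
    (1,3)@(3, 7): e=[0,12,4] → .  [on edge]
    (0,4)@(1, 9): e=[32,-12,-4] → .
    (1,4)@(3, 9): e=[24,-8,0] → .  [on edge]
    (3,4)@(7, 9): e=[8,0,8] → X  [on edge]
    (4,4)@(9, 9): e=[0,4,12] → .  [on edge]
    (2,5)@(5, 11): e=[40,-24,0] → .  [on edge]
    (3,5)@(7, 11): e=[32,-20,4] → .
    (3,6)@(7, 13): e=[56,-40,0] → .  [on edge]
    (4,7)@(9, 15): e=[72,-56,0] → .  [on edge]
  covered (2 px):
    . . . . . .
    . . . . . .
    . . . . . .
    X . . . . .
    . . . X . .
    . . . . . .
    . . . . . .
    . . . . . .
T1:
  degenerate (2·area = 0) — covers nothing
T2:
  2·area = 30  (B↔C swapped to make it positive)
  edge (0, 12)→(12, 10): d=(12,-2) top-left  bias=+0
  edge (12, 10)→(9, 13): d=(-3,3) right/bottom  bias=-1
  edge (9, 13)→(0, 12): d=(-9,-1) top-left  bias=+0
    (3,5)@(7, 11): e=[2,12,16] → X
    (4,5)@(9, 11): e=[6,6,18] → X
    (5,5)@(11, 11): e=[10,0,20] → .  [on edge]
    (3,6)@(7, 13): e=[26,6,-2] → .
    (4,6)@(9, 13): e=[30,0,0] → .  [on edge]
    (3,7)@(7, 15): e=[50,0,-20] → .  [on edge]
  covered (2 px):
    . . . . . .
    . . . . . .
    . . . . . .
    . . . . . .
    . . . . . .
    . . . X X .
    . . . . . .
    . . . . . .
T3:
  2·area = 32  (B↔C swapped to make it positive)
  edge (10, 6)→(6, 14): d=(-4,8) right/bottom  bias=-1
  edge (6, 14)→(4, 10): d=(-2,-4) top-left  bias=+0
  edge (4, 10)→(10, 6): d=(6,-4) top-left  bias=+0
    (4,3)@(9, 7): e=[4,26,2] → X
    (5,3)@(11, 7): e=[-12,34,10] → .
    (3,4)@(7, 9): e=[12,14,6] → X
    (4,4)@(9, 9): e=[-4,22,14] → .
    (2,5)@(5, 11): e=[20,2,10] → X
    (4,5)@(9, 11): e=[-12,18,26] → .
    (2,6)@(5, 13): e=[12,-2,22] → .
    (3,6)@(7, 13): e=[-4,6,30] → .
  covered (4 px):
    . . . . . .
    . . . . . .
    . . . . . .
    . . . . X .
    . . . X . .
    . . X X . .
    . . . . . .
    . . . . . .

Answer: 8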